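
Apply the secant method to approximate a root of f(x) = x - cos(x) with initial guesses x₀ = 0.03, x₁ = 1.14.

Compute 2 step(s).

f(x) = x - cos(x)
x₀ = 0.03, x₁ = 1.14

Secant formula: x_{n+1} = x_n - f(x_n)(x_n - x_{n-1})/(f(x_n) - f(x_{n-1}))

Iteration 1:
  f(0.030000) = -0.969550
  f(1.140000) = 0.722405
  x_2 = 1.140000 - 0.722405×(1.140000 - 0.030000)/(0.722405 - (-0.969550))
       = 0.666069
Iteration 2:
  f(1.140000) = 0.722405
  f(0.666069) = -0.120188
  x_3 = 0.666069 - (-0.120188)×(0.666069 - 1.140000)/(-0.120188 - 0.722405)
       = 0.733671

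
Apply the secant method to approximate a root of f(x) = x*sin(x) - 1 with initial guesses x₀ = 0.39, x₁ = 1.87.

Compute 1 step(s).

f(x) = x*sin(x) - 1
x₀ = 0.39, x₁ = 1.87

Secant formula: x_{n+1} = x_n - f(x_n)(x_n - x_{n-1})/(f(x_n) - f(x_{n-1}))

Iteration 1:
  f(0.390000) = -0.851727
  f(1.870000) = 0.786919
  x_2 = 1.870000 - 0.786919×(1.870000 - 0.390000)/(0.786919 - (-0.851727))
       = 1.159267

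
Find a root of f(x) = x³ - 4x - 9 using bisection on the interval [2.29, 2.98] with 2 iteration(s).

f(x) = x³ - 4x - 9
Initial interval: [2.29, 2.98]

Iteration 1:
  c_1 = (2.290000 + 2.980000)/2 = 2.635000
  f(c_1) = f(2.635000) = -1.244602
  f(a) × f(c) ≥ 0, new interval: [2.635000, 2.980000]
Iteration 2:
  c_2 = (2.635000 + 2.980000)/2 = 2.807500
  f(c_2) = f(2.807500) = 1.898873
  f(a) × f(c) < 0, new interval: [2.635000, 2.807500]

After 2 iteration(s), the approximation is c_2 = 2.807500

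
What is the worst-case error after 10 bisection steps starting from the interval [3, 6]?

Bisection error bound: |error| ≤ (b-a)/2^n
|error| ≤ (6 - 3)/2^10 = 3/2^10
|error| ≤ 0.0029296875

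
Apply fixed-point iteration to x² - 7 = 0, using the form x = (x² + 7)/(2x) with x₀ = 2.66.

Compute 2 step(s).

Equation: x² - 7 = 0
Fixed-point form: x = (x² + 7)/(2x)
x₀ = 2.66

x_1 = g(2.660000) = 2.645789
x_2 = g(2.645789) = 2.645751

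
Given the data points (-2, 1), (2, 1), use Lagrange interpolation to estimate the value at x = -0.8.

Lagrange interpolation formula:
P(x) = Σ yᵢ × Lᵢ(x)
where Lᵢ(x) = Π_{j≠i} (x - xⱼ)/(xᵢ - xⱼ)

L_0(-0.8) = (-0.8 - 2)/(-2 - 2) = 0.700000
L_1(-0.8) = (-0.8 - (-2))/(2 - (-2)) = 0.300000

P(-0.8) = 1×L_0(-0.8) + 1×L_1(-0.8)
P(-0.8) = 1.000000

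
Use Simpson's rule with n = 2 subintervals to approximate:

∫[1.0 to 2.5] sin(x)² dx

f(x) = sin(x)²
a = 1.0, b = 2.5, n = 2
h = (b - a)/n = 0.750000

Simpson's rule: (h/3)[f(x₀) + 4f(x₁) + 2f(x₂) + ... + f(xₙ)]

x_0 = 1.0000, f(x_0) = 0.708073, coefficient = 1
x_1 = 1.7500, f(x_1) = 0.968228, coefficient = 4
x_2 = 2.5000, f(x_2) = 0.358169, coefficient = 1

I ≈ (0.750000/3) × 4.939156 = 1.234789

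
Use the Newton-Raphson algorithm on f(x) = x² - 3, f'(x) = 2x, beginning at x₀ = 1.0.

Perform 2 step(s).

f(x) = x² - 3
f'(x) = 2x
x₀ = 1.0

Newton-Raphson formula: x_{n+1} = x_n - f(x_n)/f'(x_n)

Iteration 1:
  f(1.000000) = -2.000000
  f'(1.000000) = 2.000000
  x_1 = 1.000000 - (-2.000000)/2.000000 = 2.000000
Iteration 2:
  f(2.000000) = 1.000000
  f'(2.000000) = 4.000000
  x_2 = 2.000000 - 1.000000/4.000000 = 1.750000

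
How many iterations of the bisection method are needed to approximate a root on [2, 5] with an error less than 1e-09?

We need (b-a)/2^n ≤ 1e-09
(5 - 2)/2^n ≤ 1e-09
3/2^n ≤ 1e-09
2^n ≥ 3000000000
n ≥ log₂(3000000000) = 31.48
n ≥ 32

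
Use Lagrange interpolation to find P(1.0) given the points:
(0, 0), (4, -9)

Lagrange interpolation formula:
P(x) = Σ yᵢ × Lᵢ(x)
where Lᵢ(x) = Π_{j≠i} (x - xⱼ)/(xᵢ - xⱼ)

L_0(1.0) = (1.0 - 4)/(0 - 4) = 0.750000
L_1(1.0) = (1.0 - 0)/(4 - 0) = 0.250000

P(1.0) = 0×L_0(1.0) + (-9)×L_1(1.0)
P(1.0) = -2.250000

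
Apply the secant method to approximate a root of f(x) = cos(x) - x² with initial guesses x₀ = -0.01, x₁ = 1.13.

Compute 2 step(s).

f(x) = cos(x) - x²
x₀ = -0.01, x₁ = 1.13

Secant formula: x_{n+1} = x_n - f(x_n)(x_n - x_{n-1})/(f(x_n) - f(x_{n-1}))

Iteration 1:
  f(-0.010000) = 0.999850
  f(1.130000) = -0.850240
  x_2 = 1.130000 - (-0.850240)×(1.130000 - (-0.010000))/(-0.850240 - 0.999850)
       = 0.606094
Iteration 2:
  f(1.130000) = -0.850240
  f(0.606094) = 0.454530
  x_3 = 0.606094 - 0.454530×(0.606094 - 1.130000)/(0.454530 - (-0.850240))
       = 0.788602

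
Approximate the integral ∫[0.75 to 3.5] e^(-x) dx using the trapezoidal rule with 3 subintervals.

f(x) = e^(-x)
a = 0.75, b = 3.5, n = 3
h = (b - a)/n = 0.916667

Trapezoidal rule: (h/2)[f(x₀) + 2f(x₁) + 2f(x₂) + ... + f(xₙ)]

x_0 = 0.7500, f(x_0) = 0.472367, coefficient = 1
x_1 = 1.6667, f(x_1) = 0.188876, coefficient = 2
x_2 = 2.5833, f(x_2) = 0.075522, coefficient = 2
x_3 = 3.5000, f(x_3) = 0.030197, coefficient = 1

I ≈ (0.916667/2) × 1.031359 = 0.472706
Exact value: 0.442169
Error: 0.030537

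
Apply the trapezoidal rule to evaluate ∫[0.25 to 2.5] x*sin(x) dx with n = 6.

f(x) = x*sin(x)
a = 0.25, b = 2.5, n = 6
h = (b - a)/n = 0.375000

Trapezoidal rule: (h/2)[f(x₀) + 2f(x₁) + 2f(x₂) + ... + f(xₙ)]

x_0 = 0.2500, f(x_0) = 0.061851, coefficient = 1
x_1 = 0.6250, f(x_1) = 0.365686, coefficient = 2
x_2 = 1.0000, f(x_2) = 0.841471, coefficient = 2
x_3 = 1.3750, f(x_3) = 1.348728, coefficient = 2
x_4 = 1.7500, f(x_4) = 1.721975, coefficient = 2
x_5 = 2.1250, f(x_5) = 1.806930, coefficient = 2
x_6 = 2.5000, f(x_6) = 1.496180, coefficient = 1

I ≈ (0.375000/2) × 13.727611 = 2.573927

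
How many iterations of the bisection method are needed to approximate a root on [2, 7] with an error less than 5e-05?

We need (b-a)/2^n ≤ 5e-05
(7 - 2)/2^n ≤ 5e-05
5/2^n ≤ 5e-05
2^n ≥ 100000
n ≥ log₂(100000) = 16.61
n ≥ 17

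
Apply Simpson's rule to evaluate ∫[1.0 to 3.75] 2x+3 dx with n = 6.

f(x) = 2x+3
a = 1.0, b = 3.75, n = 6
h = (b - a)/n = 0.458333

Simpson's rule: (h/3)[f(x₀) + 4f(x₁) + 2f(x₂) + ... + f(xₙ)]

x_0 = 1.0000, f(x_0) = 5.000000, coefficient = 1
x_1 = 1.4583, f(x_1) = 5.916667, coefficient = 4
x_2 = 1.9167, f(x_2) = 6.833333, coefficient = 2
x_3 = 2.3750, f(x_3) = 7.750000, coefficient = 4
x_4 = 2.8333, f(x_4) = 8.666667, coefficient = 2
x_5 = 3.2917, f(x_5) = 9.583333, coefficient = 4
x_6 = 3.7500, f(x_6) = 10.500000, coefficient = 1

I ≈ (0.458333/3) × 139.500000 = 21.312500
Exact value: 21.312500
Error: 0.000000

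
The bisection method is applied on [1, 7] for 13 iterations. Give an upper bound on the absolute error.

Bisection error bound: |error| ≤ (b-a)/2^n
|error| ≤ (7 - 1)/2^13 = 6/2^13
|error| ≤ 0.0007324219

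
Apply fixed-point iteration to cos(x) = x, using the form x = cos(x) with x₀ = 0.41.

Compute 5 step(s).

Equation: cos(x) = x
Fixed-point form: x = cos(x)
x₀ = 0.41

x_1 = g(0.410000) = 0.917121
x_2 = g(0.917121) = 0.608108
x_3 = g(0.608108) = 0.820730
x_4 = g(0.820730) = 0.681687
x_5 = g(0.681687) = 0.776511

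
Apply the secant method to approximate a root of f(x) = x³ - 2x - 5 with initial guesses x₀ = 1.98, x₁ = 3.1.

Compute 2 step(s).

f(x) = x³ - 2x - 5
x₀ = 1.98, x₁ = 3.1

Secant formula: x_{n+1} = x_n - f(x_n)(x_n - x_{n-1})/(f(x_n) - f(x_{n-1}))

Iteration 1:
  f(1.980000) = -1.197608
  f(3.100000) = 18.591000
  x_2 = 3.100000 - 18.591000×(3.100000 - 1.980000)/(18.591000 - (-1.197608))
       = 2.047782
Iteration 2:
  f(3.100000) = 18.591000
  f(2.047782) = -0.508367
  x_3 = 2.047782 - (-0.508367)×(2.047782 - 3.100000)/(-0.508367 - 18.591000)
       = 2.075789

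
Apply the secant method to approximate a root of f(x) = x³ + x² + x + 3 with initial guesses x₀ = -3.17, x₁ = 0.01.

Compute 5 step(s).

f(x) = x³ + x² + x + 3
x₀ = -3.17, x₁ = 0.01

Secant formula: x_{n+1} = x_n - f(x_n)(x_n - x_{n-1})/(f(x_n) - f(x_{n-1}))

Iteration 1:
  f(-3.170000) = -21.976113
  f(0.010000) = 3.010101
  x_2 = 0.010000 - 3.010101×(0.010000 - (-3.170000))/(3.010101 - (-21.976113))
       = -0.373096
Iteration 2:
  f(0.010000) = 3.010101
  f(-0.373096) = 2.714169
  x_3 = -0.373096 - 2.714169×(-0.373096 - 0.010000)/(2.714169 - 3.010101)
       = -3.886704
Iteration 3:
  f(-0.373096) = 2.714169
  f(-3.886704) = -44.494600
  x_4 = -3.886704 - (-44.494600)×(-3.886704 - (-0.373096))/(-44.494600 - 2.714169)
       = -0.575104
Iteration 4:
  f(-3.886704) = -44.494600
  f(-0.575104) = 2.565428
  x_5 = -0.575104 - 2.565428×(-0.575104 - (-3.886704))/(2.565428 - (-44.494600))
       = -0.755632
Iteration 5:
  f(-0.575104) = 2.565428
  f(-0.755632) = 2.383897
  x_6 = -0.755632 - 2.383897×(-0.755632 - (-0.575104))/(2.383897 - 2.565428)
       = -3.126360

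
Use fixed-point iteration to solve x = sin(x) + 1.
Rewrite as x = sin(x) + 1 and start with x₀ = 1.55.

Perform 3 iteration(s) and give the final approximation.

Equation: x = sin(x) + 1
Fixed-point form: x = sin(x) + 1
x₀ = 1.55

x_1 = g(1.550000) = 1.999784
x_2 = g(1.999784) = 1.909387
x_3 = g(1.909387) = 1.943224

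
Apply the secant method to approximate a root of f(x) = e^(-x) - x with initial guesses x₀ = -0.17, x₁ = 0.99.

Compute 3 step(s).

f(x) = e^(-x) - x
x₀ = -0.17, x₁ = 0.99

Secant formula: x_{n+1} = x_n - f(x_n)(x_n - x_{n-1})/(f(x_n) - f(x_{n-1}))

Iteration 1:
  f(-0.170000) = 1.355305
  f(0.990000) = -0.618423
  x_2 = 0.990000 - (-0.618423)×(0.990000 - (-0.170000))/(-0.618423 - 1.355305)
       = 0.626540
Iteration 2:
  f(0.990000) = -0.618423
  f(0.626540) = -0.092102
  x_3 = 0.626540 - (-0.092102)×(0.626540 - 0.990000)/(-0.092102 - (-0.618423))
       = 0.562937
Iteration 3:
  f(0.626540) = -0.092102
  f(0.562937) = 0.006597
  x_4 = 0.562937 - 0.006597×(0.562937 - 0.626540)/(0.006597 - (-0.092102))
       = 0.567188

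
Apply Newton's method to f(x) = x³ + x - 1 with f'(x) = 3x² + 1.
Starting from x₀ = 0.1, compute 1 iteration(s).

f(x) = x³ + x - 1
f'(x) = 3x² + 1
x₀ = 0.1

Newton-Raphson formula: x_{n+1} = x_n - f(x_n)/f'(x_n)

Iteration 1:
  f(0.100000) = -0.899000
  f'(0.100000) = 1.030000
  x_1 = 0.100000 - (-0.899000)/1.030000 = 0.972816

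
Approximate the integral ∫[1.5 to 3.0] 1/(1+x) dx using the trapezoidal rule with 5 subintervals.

f(x) = 1/(1+x)
a = 1.5, b = 3.0, n = 5
h = (b - a)/n = 0.300000

Trapezoidal rule: (h/2)[f(x₀) + 2f(x₁) + 2f(x₂) + ... + f(xₙ)]

x_0 = 1.5000, f(x_0) = 0.400000, coefficient = 1
x_1 = 1.8000, f(x_1) = 0.357143, coefficient = 2
x_2 = 2.1000, f(x_2) = 0.322581, coefficient = 2
x_3 = 2.4000, f(x_3) = 0.294118, coefficient = 2
x_4 = 2.7000, f(x_4) = 0.270270, coefficient = 2
x_5 = 3.0000, f(x_5) = 0.250000, coefficient = 1

I ≈ (0.300000/2) × 3.138223 = 0.470733
Exact value: 0.470004
Error: 0.000730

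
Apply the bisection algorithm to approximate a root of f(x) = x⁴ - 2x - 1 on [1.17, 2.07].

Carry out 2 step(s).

f(x) = x⁴ - 2x - 1
Initial interval: [1.17, 2.07]

Iteration 1:
  c_1 = (1.170000 + 2.070000)/2 = 1.620000
  f(c_1) = f(1.620000) = 2.647475
  f(a) × f(c) < 0, new interval: [1.170000, 1.620000]
Iteration 2:
  c_2 = (1.170000 + 1.620000)/2 = 1.395000
  f(c_2) = f(1.395000) = -0.002987
  f(a) × f(c) ≥ 0, new interval: [1.395000, 1.620000]

After 2 iteration(s), the approximation is c_2 = 1.395000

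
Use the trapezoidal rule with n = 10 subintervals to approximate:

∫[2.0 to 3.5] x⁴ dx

f(x) = x⁴
a = 2.0, b = 3.5, n = 10
h = (b - a)/n = 0.150000

Trapezoidal rule: (h/2)[f(x₀) + 2f(x₁) + 2f(x₂) + ... + f(xₙ)]

x_0 = 2.0000, f(x_0) = 16.000000, coefficient = 1
x_1 = 2.1500, f(x_1) = 21.367506, coefficient = 2
x_2 = 2.3000, f(x_2) = 27.984100, coefficient = 2
x_3 = 2.4500, f(x_3) = 36.030006, coefficient = 2
x_4 = 2.6000, f(x_4) = 45.697600, coefficient = 2
x_5 = 2.7500, f(x_5) = 57.191406, coefficient = 2
x_6 = 2.9000, f(x_6) = 70.728100, coefficient = 2
x_7 = 3.0500, f(x_7) = 86.536506, coefficient = 2
x_8 = 3.2000, f(x_8) = 104.857600, coefficient = 2
x_9 = 3.3500, f(x_9) = 125.944506, coefficient = 2
x_10 = 3.5000, f(x_10) = 150.062500, coefficient = 1

I ≈ (0.150000/2) × 1318.737162 = 98.905287
Exact value: 98.643750
Error: 0.261537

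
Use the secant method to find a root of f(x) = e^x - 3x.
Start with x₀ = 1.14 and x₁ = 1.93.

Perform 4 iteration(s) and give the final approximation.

f(x) = e^x - 3x
x₀ = 1.14, x₁ = 1.93

Secant formula: x_{n+1} = x_n - f(x_n)(x_n - x_{n-1})/(f(x_n) - f(x_{n-1}))

Iteration 1:
  f(1.140000) = -0.293232
  f(1.930000) = 1.099510
  x_2 = 1.930000 - 1.099510×(1.930000 - 1.140000)/(1.099510 - (-0.293232))
       = 1.306329
Iteration 2:
  f(1.930000) = 1.099510
  f(1.306329) = -0.226394
  x_3 = 1.306329 - (-0.226394)×(1.306329 - 1.930000)/(-0.226394 - 1.099510)
       = 1.412819
Iteration 3:
  f(1.306329) = -0.226394
  f(1.412819) = -0.130939
  x_4 = 1.412819 - (-0.130939)×(1.412819 - 1.306329)/(-0.130939 - (-0.226394))
       = 1.558895
Iteration 4:
  f(1.412819) = -0.130939
  f(1.558895) = 0.076881
  x_5 = 1.558895 - 0.076881×(1.558895 - 1.412819)/(0.076881 - (-0.130939))
       = 1.504856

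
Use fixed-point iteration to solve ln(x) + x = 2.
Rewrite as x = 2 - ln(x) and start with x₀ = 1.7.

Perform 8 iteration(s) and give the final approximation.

Equation: ln(x) + x = 2
Fixed-point form: x = 2 - ln(x)
x₀ = 1.7

x_1 = g(1.700000) = 1.469372
x_2 = g(1.469372) = 1.615165
x_3 = g(1.615165) = 1.520563
x_4 = g(1.520563) = 1.580919
x_5 = g(1.580919) = 1.541993
x_6 = g(1.541993) = 1.566924
x_7 = g(1.566924) = 1.550886
x_8 = g(1.550886) = 1.561174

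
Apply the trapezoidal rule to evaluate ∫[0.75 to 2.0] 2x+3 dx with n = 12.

f(x) = 2x+3
a = 0.75, b = 2.0, n = 12
h = (b - a)/n = 0.104167

Trapezoidal rule: (h/2)[f(x₀) + 2f(x₁) + 2f(x₂) + ... + f(xₙ)]

x_0 = 0.7500, f(x_0) = 4.500000, coefficient = 1
x_1 = 0.8542, f(x_1) = 4.708333, coefficient = 2
x_2 = 0.9583, f(x_2) = 4.916667, coefficient = 2
x_3 = 1.0625, f(x_3) = 5.125000, coefficient = 2
x_4 = 1.1667, f(x_4) = 5.333333, coefficient = 2
x_5 = 1.2708, f(x_5) = 5.541667, coefficient = 2
x_6 = 1.3750, f(x_6) = 5.750000, coefficient = 2
x_7 = 1.4792, f(x_7) = 5.958333, coefficient = 2
x_8 = 1.5833, f(x_8) = 6.166667, coefficient = 2
x_9 = 1.6875, f(x_9) = 6.375000, coefficient = 2
x_10 = 1.7917, f(x_10) = 6.583333, coefficient = 2
x_11 = 1.8958, f(x_11) = 6.791667, coefficient = 2
x_12 = 2.0000, f(x_12) = 7.000000, coefficient = 1

I ≈ (0.104167/2) × 138.000000 = 7.187500
Exact value: 7.187500
Error: 0.000000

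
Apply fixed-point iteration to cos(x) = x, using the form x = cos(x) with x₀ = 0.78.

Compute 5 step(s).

Equation: cos(x) = x
Fixed-point form: x = cos(x)
x₀ = 0.78

x_1 = g(0.780000) = 0.710914
x_2 = g(0.710914) = 0.757766
x_3 = g(0.757766) = 0.726373
x_4 = g(0.726373) = 0.747588
x_5 = g(0.747588) = 0.733331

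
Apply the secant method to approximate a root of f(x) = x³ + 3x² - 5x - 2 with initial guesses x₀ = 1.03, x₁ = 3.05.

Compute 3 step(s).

f(x) = x³ + 3x² - 5x - 2
x₀ = 1.03, x₁ = 3.05

Secant formula: x_{n+1} = x_n - f(x_n)(x_n - x_{n-1})/(f(x_n) - f(x_{n-1}))

Iteration 1:
  f(1.030000) = -2.874573
  f(3.050000) = 39.030125
  x_2 = 3.050000 - 39.030125×(3.050000 - 1.030000)/(39.030125 - (-2.874573))
       = 1.168568
Iteration 2:
  f(3.050000) = 39.030125
  f(1.168568) = -2.150449
  x_3 = 1.168568 - (-2.150449)×(1.168568 - 3.050000)/(-2.150449 - 39.030125)
       = 1.266816
Iteration 3:
  f(1.168568) = -2.150449
  f(1.266816) = -1.486596
  x_4 = 1.266816 - (-1.486596)×(1.266816 - 1.168568)/(-1.486596 - (-2.150449))
       = 1.486828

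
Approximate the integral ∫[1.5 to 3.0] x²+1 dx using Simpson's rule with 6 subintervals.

f(x) = x²+1
a = 1.5, b = 3.0, n = 6
h = (b - a)/n = 0.250000

Simpson's rule: (h/3)[f(x₀) + 4f(x₁) + 2f(x₂) + ... + f(xₙ)]

x_0 = 1.5000, f(x_0) = 3.250000, coefficient = 1
x_1 = 1.7500, f(x_1) = 4.062500, coefficient = 4
x_2 = 2.0000, f(x_2) = 5.000000, coefficient = 2
x_3 = 2.2500, f(x_3) = 6.062500, coefficient = 4
x_4 = 2.5000, f(x_4) = 7.250000, coefficient = 2
x_5 = 2.7500, f(x_5) = 8.562500, coefficient = 4
x_6 = 3.0000, f(x_6) = 10.000000, coefficient = 1

I ≈ (0.250000/3) × 112.500000 = 9.375000
Exact value: 9.375000
Error: 0.000000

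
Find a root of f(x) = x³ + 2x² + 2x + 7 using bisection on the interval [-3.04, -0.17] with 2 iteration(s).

f(x) = x³ + 2x² + 2x + 7
Initial interval: [-3.04, -0.17]

Iteration 1:
  c_1 = (-3.040000 + (-0.170000))/2 = -1.605000
  f(c_1) = f(-1.605000) = 4.807530
  f(a) × f(c) < 0, new interval: [-3.040000, -1.605000]
Iteration 2:
  c_2 = (-3.040000 + (-1.605000))/2 = -2.322500
  f(c_2) = f(-2.322500) = 0.615433
  f(a) × f(c) < 0, new interval: [-3.040000, -2.322500]

After 2 iteration(s), the approximation is c_2 = -2.322500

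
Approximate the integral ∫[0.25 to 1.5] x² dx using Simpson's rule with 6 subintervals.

f(x) = x²
a = 0.25, b = 1.5, n = 6
h = (b - a)/n = 0.208333

Simpson's rule: (h/3)[f(x₀) + 4f(x₁) + 2f(x₂) + ... + f(xₙ)]

x_0 = 0.2500, f(x_0) = 0.062500, coefficient = 1
x_1 = 0.4583, f(x_1) = 0.210069, coefficient = 4
x_2 = 0.6667, f(x_2) = 0.444444, coefficient = 2
x_3 = 0.8750, f(x_3) = 0.765625, coefficient = 4
x_4 = 1.0833, f(x_4) = 1.173611, coefficient = 2
x_5 = 1.2917, f(x_5) = 1.668403, coefficient = 4
x_6 = 1.5000, f(x_6) = 2.250000, coefficient = 1

I ≈ (0.208333/3) × 16.125000 = 1.119792
Exact value: 1.119792
Error: 0.000000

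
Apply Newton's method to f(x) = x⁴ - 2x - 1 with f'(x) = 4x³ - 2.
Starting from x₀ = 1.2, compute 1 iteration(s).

f(x) = x⁴ - 2x - 1
f'(x) = 4x³ - 2
x₀ = 1.2

Newton-Raphson formula: x_{n+1} = x_n - f(x_n)/f'(x_n)

Iteration 1:
  f(1.200000) = -1.326400
  f'(1.200000) = 4.912000
  x_1 = 1.200000 - (-1.326400)/4.912000 = 1.470033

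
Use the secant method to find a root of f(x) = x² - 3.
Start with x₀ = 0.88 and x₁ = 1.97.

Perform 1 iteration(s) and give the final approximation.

f(x) = x² - 3
x₀ = 0.88, x₁ = 1.97

Secant formula: x_{n+1} = x_n - f(x_n)(x_n - x_{n-1})/(f(x_n) - f(x_{n-1}))

Iteration 1:
  f(0.880000) = -2.225600
  f(1.970000) = 0.880900
  x_2 = 1.970000 - 0.880900×(1.970000 - 0.880000)/(0.880900 - (-2.225600))
       = 1.660912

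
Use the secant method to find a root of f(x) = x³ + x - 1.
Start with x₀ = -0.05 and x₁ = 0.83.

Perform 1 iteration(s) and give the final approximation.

f(x) = x³ + x - 1
x₀ = -0.05, x₁ = 0.83

Secant formula: x_{n+1} = x_n - f(x_n)(x_n - x_{n-1})/(f(x_n) - f(x_{n-1}))

Iteration 1:
  f(-0.050000) = -1.050125
  f(0.830000) = 0.401787
  x_2 = 0.830000 - 0.401787×(0.830000 - (-0.050000))/(0.401787 - (-1.050125))
       = 0.586478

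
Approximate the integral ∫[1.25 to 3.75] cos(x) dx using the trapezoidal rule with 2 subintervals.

f(x) = cos(x)
a = 1.25, b = 3.75, n = 2
h = (b - a)/n = 1.250000

Trapezoidal rule: (h/2)[f(x₀) + 2f(x₁) + 2f(x₂) + ... + f(xₙ)]

x_0 = 1.2500, f(x_0) = 0.315322, coefficient = 1
x_1 = 2.5000, f(x_1) = -0.801144, coefficient = 2
x_2 = 3.7500, f(x_2) = -0.820559, coefficient = 1

I ≈ (1.250000/2) × -2.107524 = -1.317203
Exact value: -1.520546
Error: 0.203343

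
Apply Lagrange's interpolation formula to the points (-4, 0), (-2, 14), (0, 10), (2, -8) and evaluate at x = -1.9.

Lagrange interpolation formula:
P(x) = Σ yᵢ × Lᵢ(x)
where Lᵢ(x) = Π_{j≠i} (x - xⱼ)/(xᵢ - xⱼ)

L_0(-1.9) = (-1.9 - (-2))/(-4 - (-2)) × (-1.9 - 0)/(-4 - 0) × (-1.9 - 2)/(-4 - 2) = -0.015438
L_1(-1.9) = (-1.9 - (-4))/(-2 - (-4)) × (-1.9 - 0)/(-2 - 0) × (-1.9 - 2)/(-2 - 2) = 0.972562
L_2(-1.9) = (-1.9 - (-4))/(0 - (-4)) × (-1.9 - (-2))/(0 - (-2)) × (-1.9 - 2)/(0 - 2) = 0.051188
L_3(-1.9) = (-1.9 - (-4))/(2 - (-4)) × (-1.9 - (-2))/(2 - (-2)) × (-1.9 - 0)/(2 - 0) = -0.008313

P(-1.9) = 0×L_0(-1.9) + 14×L_1(-1.9) + 10×L_2(-1.9) + (-8)×L_3(-1.9)
P(-1.9) = 14.194250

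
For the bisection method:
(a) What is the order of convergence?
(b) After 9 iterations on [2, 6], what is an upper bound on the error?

(a) Bisection has linear (order 1) convergence; the error is halved each step.

(b) Error bound = (b-a)/2^n = (6 - 2)/2^{9}
    = 4/2^{9}

(a) 1 (linear); (b) error ≤ 7.81e-03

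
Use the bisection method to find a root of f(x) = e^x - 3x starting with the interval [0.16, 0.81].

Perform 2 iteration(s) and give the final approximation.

f(x) = e^x - 3x
Initial interval: [0.16, 0.81]

Iteration 1:
  c_1 = (0.160000 + 0.810000)/2 = 0.485000
  f(c_1) = f(0.485000) = 0.169175
  f(a) × f(c) ≥ 0, new interval: [0.485000, 0.810000]
Iteration 2:
  c_2 = (0.485000 + 0.810000)/2 = 0.647500
  f(c_2) = f(0.647500) = -0.031742
  f(a) × f(c) < 0, new interval: [0.485000, 0.647500]

After 2 iteration(s), the approximation is c_2 = 0.647500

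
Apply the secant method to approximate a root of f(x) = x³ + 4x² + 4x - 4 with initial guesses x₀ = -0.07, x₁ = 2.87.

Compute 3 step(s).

f(x) = x³ + 4x² + 4x - 4
x₀ = -0.07, x₁ = 2.87

Secant formula: x_{n+1} = x_n - f(x_n)(x_n - x_{n-1})/(f(x_n) - f(x_{n-1}))

Iteration 1:
  f(-0.070000) = -4.260743
  f(2.870000) = 64.067503
  x_2 = 2.870000 - 64.067503×(2.870000 - (-0.070000))/(64.067503 - (-4.260743))
       = 0.113330
Iteration 2:
  f(2.870000) = 64.067503
  f(0.113330) = -3.493852
  x_3 = 0.113330 - (-3.493852)×(0.113330 - 2.870000)/(-3.493852 - 64.067503)
       = 0.255887
Iteration 3:
  f(0.113330) = -3.493852
  f(0.255887) = -2.697782
  x_4 = 0.255887 - (-2.697782)×(0.255887 - 0.113330)/(-2.697782 - (-3.493852))
       = 0.738998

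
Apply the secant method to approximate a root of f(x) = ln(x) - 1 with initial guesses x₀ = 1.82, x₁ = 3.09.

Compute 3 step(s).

f(x) = ln(x) - 1
x₀ = 1.82, x₁ = 3.09

Secant formula: x_{n+1} = x_n - f(x_n)(x_n - x_{n-1})/(f(x_n) - f(x_{n-1}))

Iteration 1:
  f(1.820000) = -0.401163
  f(3.090000) = 0.128171
  x_2 = 3.090000 - 0.128171×(3.090000 - 1.820000)/(0.128171 - (-0.401163))
       = 2.782487
Iteration 2:
  f(3.090000) = 0.128171
  f(2.782487) = 0.023345
  x_3 = 2.782487 - 0.023345×(2.782487 - 3.090000)/(0.023345 - 0.128171)
       = 2.714003
Iteration 3:
  f(2.782487) = 0.023345
  f(2.714003) = -0.001575
  x_4 = 2.714003 - (-0.001575)×(2.714003 - 2.782487)/(-0.001575 - 0.023345)
       = 2.718332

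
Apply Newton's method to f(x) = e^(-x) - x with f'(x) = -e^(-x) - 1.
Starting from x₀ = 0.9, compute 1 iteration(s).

f(x) = e^(-x) - x
f'(x) = -e^(-x) - 1
x₀ = 0.9

Newton-Raphson formula: x_{n+1} = x_n - f(x_n)/f'(x_n)

Iteration 1:
  f(0.900000) = -0.493430
  f'(0.900000) = -1.406570
  x_1 = 0.900000 - (-0.493430)/(-1.406570) = 0.549196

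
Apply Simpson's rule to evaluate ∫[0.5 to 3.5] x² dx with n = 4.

f(x) = x²
a = 0.5, b = 3.5, n = 4
h = (b - a)/n = 0.750000

Simpson's rule: (h/3)[f(x₀) + 4f(x₁) + 2f(x₂) + ... + f(xₙ)]

x_0 = 0.5000, f(x_0) = 0.250000, coefficient = 1
x_1 = 1.2500, f(x_1) = 1.562500, coefficient = 4
x_2 = 2.0000, f(x_2) = 4.000000, coefficient = 2
x_3 = 2.7500, f(x_3) = 7.562500, coefficient = 4
x_4 = 3.5000, f(x_4) = 12.250000, coefficient = 1

I ≈ (0.750000/3) × 57.000000 = 14.250000
Exact value: 14.250000
Error: 0.000000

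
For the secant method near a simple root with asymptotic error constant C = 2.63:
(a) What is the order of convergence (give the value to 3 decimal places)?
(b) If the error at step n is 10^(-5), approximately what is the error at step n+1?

(a) Secant method has superlinear convergence with order φ = (1+√5)/2 ≈ 1.618.
    This means |e_{n+1}| ≈ C|e_n|^1.618.

(b) With |e_n| = 10^(-5) and C = 2.63:
    |e_{n+1}| ≈ 2.63 × (10^(-5))^1.618 = 2.63 × 10^(-8.09)

(a) ≈ 1.618 (golden ratio); (b) |e_{n+1}| ≈ 2.137e-08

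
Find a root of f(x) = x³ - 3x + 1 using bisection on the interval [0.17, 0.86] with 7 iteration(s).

f(x) = x³ - 3x + 1
Initial interval: [0.17, 0.86]

Iteration 1:
  c_1 = (0.170000 + 0.860000)/2 = 0.515000
  f(c_1) = f(0.515000) = -0.408409
  f(a) × f(c) < 0, new interval: [0.170000, 0.515000]
Iteration 2:
  c_2 = (0.170000 + 0.515000)/2 = 0.342500
  f(c_2) = f(0.342500) = 0.012677
  f(a) × f(c) ≥ 0, new interval: [0.342500, 0.515000]
Iteration 3:
  c_3 = (0.342500 + 0.515000)/2 = 0.428750
  f(c_3) = f(0.428750) = -0.207434
  f(a) × f(c) < 0, new interval: [0.342500, 0.428750]
Iteration 4:
  c_4 = (0.342500 + 0.428750)/2 = 0.385625
  f(c_4) = f(0.385625) = -0.099530
  f(a) × f(c) < 0, new interval: [0.342500, 0.385625]
Iteration 5:
  c_5 = (0.342500 + 0.385625)/2 = 0.364063
  f(c_5) = f(0.364063) = -0.043934
  f(a) × f(c) < 0, new interval: [0.342500, 0.364063]
Iteration 6:
  c_6 = (0.342500 + 0.364063)/2 = 0.353281
  f(c_6) = f(0.353281) = -0.015752
  f(a) × f(c) < 0, new interval: [0.342500, 0.353281]
Iteration 7:
  c_7 = (0.342500 + 0.353281)/2 = 0.347891
  f(c_7) = f(0.347891) = -0.001567
  f(a) × f(c) < 0, new interval: [0.342500, 0.347891]

After 7 iteration(s), the approximation is c_7 = 0.347891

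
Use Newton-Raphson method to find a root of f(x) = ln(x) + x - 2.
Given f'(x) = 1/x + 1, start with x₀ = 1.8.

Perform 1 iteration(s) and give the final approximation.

f(x) = ln(x) + x - 2
f'(x) = 1/x + 1
x₀ = 1.8

Newton-Raphson formula: x_{n+1} = x_n - f(x_n)/f'(x_n)

Iteration 1:
  f(1.800000) = 0.387787
  f'(1.800000) = 1.555556
  x_1 = 1.800000 - 0.387787/1.555556 = 1.550709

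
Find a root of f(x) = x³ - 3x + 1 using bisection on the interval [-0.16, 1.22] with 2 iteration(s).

f(x) = x³ - 3x + 1
Initial interval: [-0.16, 1.22]

Iteration 1:
  c_1 = (-0.160000 + 1.220000)/2 = 0.530000
  f(c_1) = f(0.530000) = -0.441123
  f(a) × f(c) < 0, new interval: [-0.160000, 0.530000]
Iteration 2:
  c_2 = (-0.160000 + 0.530000)/2 = 0.185000
  f(c_2) = f(0.185000) = 0.451332
  f(a) × f(c) ≥ 0, new interval: [0.185000, 0.530000]

After 2 iteration(s), the approximation is c_2 = 0.185000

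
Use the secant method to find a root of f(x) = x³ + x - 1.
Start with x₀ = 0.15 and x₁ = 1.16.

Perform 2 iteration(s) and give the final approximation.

f(x) = x³ + x - 1
x₀ = 0.15, x₁ = 1.16

Secant formula: x_{n+1} = x_n - f(x_n)(x_n - x_{n-1})/(f(x_n) - f(x_{n-1}))

Iteration 1:
  f(0.150000) = -0.846625
  f(1.160000) = 1.720896
  x_2 = 1.160000 - 1.720896×(1.160000 - 0.150000)/(1.720896 - (-0.846625))
       = 0.483042
Iteration 2:
  f(1.160000) = 1.720896
  f(0.483042) = -0.404251
  x_3 = 0.483042 - (-0.404251)×(0.483042 - 1.160000)/(-0.404251 - 1.720896)
       = 0.611814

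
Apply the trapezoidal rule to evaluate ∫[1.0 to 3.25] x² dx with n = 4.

f(x) = x²
a = 1.0, b = 3.25, n = 4
h = (b - a)/n = 0.562500

Trapezoidal rule: (h/2)[f(x₀) + 2f(x₁) + 2f(x₂) + ... + f(xₙ)]

x_0 = 1.0000, f(x_0) = 1.000000, coefficient = 1
x_1 = 1.5625, f(x_1) = 2.441406, coefficient = 2
x_2 = 2.1250, f(x_2) = 4.515625, coefficient = 2
x_3 = 2.6875, f(x_3) = 7.222656, coefficient = 2
x_4 = 3.2500, f(x_4) = 10.562500, coefficient = 1

I ≈ (0.562500/2) × 39.921875 = 11.228027
Exact value: 11.109375
Error: 0.118652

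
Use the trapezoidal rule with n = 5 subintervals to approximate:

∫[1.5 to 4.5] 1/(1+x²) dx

f(x) = 1/(1+x²)
a = 1.5, b = 4.5, n = 5
h = (b - a)/n = 0.600000

Trapezoidal rule: (h/2)[f(x₀) + 2f(x₁) + 2f(x₂) + ... + f(xₙ)]

x_0 = 1.5000, f(x_0) = 0.307692, coefficient = 1
x_1 = 2.1000, f(x_1) = 0.184843, coefficient = 2
x_2 = 2.7000, f(x_2) = 0.120627, coefficient = 2
x_3 = 3.3000, f(x_3) = 0.084104, coefficient = 2
x_4 = 3.9000, f(x_4) = 0.061690, coefficient = 2
x_5 = 4.5000, f(x_5) = 0.047059, coefficient = 1

I ≈ (0.600000/2) × 1.257281 = 0.377184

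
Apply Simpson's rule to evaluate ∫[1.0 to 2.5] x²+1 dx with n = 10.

f(x) = x²+1
a = 1.0, b = 2.5, n = 10
h = (b - a)/n = 0.150000

Simpson's rule: (h/3)[f(x₀) + 4f(x₁) + 2f(x₂) + ... + f(xₙ)]

x_0 = 1.0000, f(x_0) = 2.000000, coefficient = 1
x_1 = 1.1500, f(x_1) = 2.322500, coefficient = 4
x_2 = 1.3000, f(x_2) = 2.690000, coefficient = 2
x_3 = 1.4500, f(x_3) = 3.102500, coefficient = 4
x_4 = 1.6000, f(x_4) = 3.560000, coefficient = 2
x_5 = 1.7500, f(x_5) = 4.062500, coefficient = 4
x_6 = 1.9000, f(x_6) = 4.610000, coefficient = 2
x_7 = 2.0500, f(x_7) = 5.202500, coefficient = 4
x_8 = 2.2000, f(x_8) = 5.840000, coefficient = 2
x_9 = 2.3500, f(x_9) = 6.522500, coefficient = 4
x_10 = 2.5000, f(x_10) = 7.250000, coefficient = 1

I ≈ (0.150000/3) × 127.500000 = 6.375000
Exact value: 6.375000
Error: 0.000000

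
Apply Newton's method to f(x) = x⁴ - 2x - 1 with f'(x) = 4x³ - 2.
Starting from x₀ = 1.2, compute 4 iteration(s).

f(x) = x⁴ - 2x - 1
f'(x) = 4x³ - 2
x₀ = 1.2

Newton-Raphson formula: x_{n+1} = x_n - f(x_n)/f'(x_n)

Iteration 1:
  f(1.200000) = -1.326400
  f'(1.200000) = 4.912000
  x_1 = 1.200000 - (-1.326400)/4.912000 = 1.470033
Iteration 2:
  f(1.470033) = 0.729838
  f'(1.470033) = 10.706937
  x_2 = 1.470033 - 0.729838/10.706937 = 1.401868
Iteration 3:
  f(1.401868) = 0.058405
  f'(1.401868) = 9.019986
  x_3 = 1.401868 - 0.058405/9.019986 = 1.395393
Iteration 4:
  f(1.395393) = 0.000493
  f'(1.395393) = 8.867990
  x_4 = 1.395393 - 0.000493/8.867990 = 1.395337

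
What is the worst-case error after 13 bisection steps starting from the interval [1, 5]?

Bisection error bound: |error| ≤ (b-a)/2^n
|error| ≤ (5 - 1)/2^13 = 4/2^13
|error| ≤ 0.0004882812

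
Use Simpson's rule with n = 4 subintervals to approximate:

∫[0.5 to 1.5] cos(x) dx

f(x) = cos(x)
a = 0.5, b = 1.5, n = 4
h = (b - a)/n = 0.250000

Simpson's rule: (h/3)[f(x₀) + 4f(x₁) + 2f(x₂) + ... + f(xₙ)]

x_0 = 0.5000, f(x_0) = 0.877583, coefficient = 1
x_1 = 0.7500, f(x_1) = 0.731689, coefficient = 4
x_2 = 1.0000, f(x_2) = 0.540302, coefficient = 2
x_3 = 1.2500, f(x_3) = 0.315322, coefficient = 4
x_4 = 1.5000, f(x_4) = 0.070737, coefficient = 1

I ≈ (0.250000/3) × 6.216969 = 0.518081
Exact value: 0.518069
Error: 0.000011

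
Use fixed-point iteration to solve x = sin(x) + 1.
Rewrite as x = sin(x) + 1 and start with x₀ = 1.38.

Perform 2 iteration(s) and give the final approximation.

Equation: x = sin(x) + 1
Fixed-point form: x = sin(x) + 1
x₀ = 1.38

x_1 = g(1.380000) = 1.981854
x_2 = g(1.981854) = 1.916699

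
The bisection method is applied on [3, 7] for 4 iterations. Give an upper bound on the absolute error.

Bisection error bound: |error| ≤ (b-a)/2^n
|error| ≤ (7 - 3)/2^4 = 4/2^4
|error| ≤ 0.2500000000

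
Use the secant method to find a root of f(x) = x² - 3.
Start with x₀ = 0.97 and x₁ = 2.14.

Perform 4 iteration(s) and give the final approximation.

f(x) = x² - 3
x₀ = 0.97, x₁ = 2.14

Secant formula: x_{n+1} = x_n - f(x_n)(x_n - x_{n-1})/(f(x_n) - f(x_{n-1}))

Iteration 1:
  f(0.970000) = -2.059100
  f(2.140000) = 1.579600
  x_2 = 2.140000 - 1.579600×(2.140000 - 0.970000)/(1.579600 - (-2.059100))
       = 1.632090
Iteration 2:
  f(2.140000) = 1.579600
  f(1.632090) = -0.336282
  x_3 = 1.632090 - (-0.336282)×(1.632090 - 2.140000)/(-0.336282 - 1.579600)
       = 1.721240
Iteration 3:
  f(1.632090) = -0.336282
  f(1.721240) = -0.037332
  x_4 = 1.721240 - (-0.037332)×(1.721240 - 1.632090)/(-0.037332 - (-0.336282))
       = 1.732373
Iteration 4:
  f(1.721240) = -0.037332
  f(1.732373) = 0.001116
  x_5 = 1.732373 - 0.001116×(1.732373 - 1.721240)/(0.001116 - (-0.037332))
       = 1.732050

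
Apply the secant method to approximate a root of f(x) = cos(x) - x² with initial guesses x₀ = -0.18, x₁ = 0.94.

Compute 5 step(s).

f(x) = cos(x) - x²
x₀ = -0.18, x₁ = 0.94

Secant formula: x_{n+1} = x_n - f(x_n)(x_n - x_{n-1})/(f(x_n) - f(x_{n-1}))

Iteration 1:
  f(-0.180000) = 0.951444
  f(0.940000) = -0.293812
  x_2 = 0.940000 - (-0.293812)×(0.940000 - (-0.180000))/(-0.293812 - 0.951444)
       = 0.675741
Iteration 2:
  f(0.940000) = -0.293812
  f(0.675741) = 0.323617
  x_3 = 0.675741 - 0.323617×(0.675741 - 0.940000)/(0.323617 - (-0.293812))
       = 0.814249
Iteration 3:
  f(0.675741) = 0.323617
  f(0.814249) = 0.023413
  x_4 = 0.814249 - 0.023413×(0.814249 - 0.675741)/(0.023413 - 0.323617)
       = 0.825051
Iteration 4:
  f(0.814249) = 0.023413
  f(0.825051) = -0.002191
  x_5 = 0.825051 - (-0.002191)×(0.825051 - 0.814249)/(-0.002191 - 0.023413)
       = 0.824127
Iteration 5:
  f(0.825051) = -0.002191
  f(0.824127) = 0.000012
  x_6 = 0.824127 - 0.000012×(0.824127 - 0.825051)/(0.000012 - (-0.002191))
       = 0.824132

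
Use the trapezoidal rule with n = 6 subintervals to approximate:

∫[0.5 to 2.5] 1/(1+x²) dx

f(x) = 1/(1+x²)
a = 0.5, b = 2.5, n = 6
h = (b - a)/n = 0.333333

Trapezoidal rule: (h/2)[f(x₀) + 2f(x₁) + 2f(x₂) + ... + f(xₙ)]

x_0 = 0.5000, f(x_0) = 0.800000, coefficient = 1
x_1 = 0.8333, f(x_1) = 0.590164, coefficient = 2
x_2 = 1.1667, f(x_2) = 0.423529, coefficient = 2
x_3 = 1.5000, f(x_3) = 0.307692, coefficient = 2
x_4 = 1.8333, f(x_4) = 0.229299, coefficient = 2
x_5 = 2.1667, f(x_5) = 0.175610, coefficient = 2
x_6 = 2.5000, f(x_6) = 0.137931, coefficient = 1

I ≈ (0.333333/2) × 4.390521 = 0.731753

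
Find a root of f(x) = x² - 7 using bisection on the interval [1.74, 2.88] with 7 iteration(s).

f(x) = x² - 7
Initial interval: [1.74, 2.88]

Iteration 1:
  c_1 = (1.740000 + 2.880000)/2 = 2.310000
  f(c_1) = f(2.310000) = -1.663900
  f(a) × f(c) ≥ 0, new interval: [2.310000, 2.880000]
Iteration 2:
  c_2 = (2.310000 + 2.880000)/2 = 2.595000
  f(c_2) = f(2.595000) = -0.265975
  f(a) × f(c) ≥ 0, new interval: [2.595000, 2.880000]
Iteration 3:
  c_3 = (2.595000 + 2.880000)/2 = 2.737500
  f(c_3) = f(2.737500) = 0.493906
  f(a) × f(c) < 0, new interval: [2.595000, 2.737500]
Iteration 4:
  c_4 = (2.595000 + 2.737500)/2 = 2.666250
  f(c_4) = f(2.666250) = 0.108889
  f(a) × f(c) < 0, new interval: [2.595000, 2.666250]
Iteration 5:
  c_5 = (2.595000 + 2.666250)/2 = 2.630625
  f(c_5) = f(2.630625) = -0.079812
  f(a) × f(c) ≥ 0, new interval: [2.630625, 2.666250]
Iteration 6:
  c_6 = (2.630625 + 2.666250)/2 = 2.648438
  f(c_6) = f(2.648438) = 0.014221
  f(a) × f(c) < 0, new interval: [2.630625, 2.648438]
Iteration 7:
  c_7 = (2.630625 + 2.648438)/2 = 2.639531
  f(c_7) = f(2.639531) = -0.032875
  f(a) × f(c) ≥ 0, new interval: [2.639531, 2.648438]

After 7 iteration(s), the approximation is c_7 = 2.639531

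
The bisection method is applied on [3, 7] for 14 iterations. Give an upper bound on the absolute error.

Bisection error bound: |error| ≤ (b-a)/2^n
|error| ≤ (7 - 3)/2^14 = 4/2^14
|error| ≤ 0.0002441406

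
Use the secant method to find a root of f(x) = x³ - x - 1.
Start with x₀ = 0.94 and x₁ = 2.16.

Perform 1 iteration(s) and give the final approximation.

f(x) = x³ - x - 1
x₀ = 0.94, x₁ = 2.16

Secant formula: x_{n+1} = x_n - f(x_n)(x_n - x_{n-1})/(f(x_n) - f(x_{n-1}))

Iteration 1:
  f(0.940000) = -1.109416
  f(2.160000) = 6.917696
  x_2 = 2.160000 - 6.917696×(2.160000 - 0.940000)/(6.917696 - (-1.109416))
       = 1.108615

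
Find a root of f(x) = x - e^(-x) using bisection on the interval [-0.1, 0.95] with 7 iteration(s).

f(x) = x - e^(-x)
Initial interval: [-0.1, 0.95]

Iteration 1:
  c_1 = (-0.100000 + 0.950000)/2 = 0.425000
  f(c_1) = f(0.425000) = -0.228770
  f(a) × f(c) ≥ 0, new interval: [0.425000, 0.950000]
Iteration 2:
  c_2 = (0.425000 + 0.950000)/2 = 0.687500
  f(c_2) = f(0.687500) = 0.184668
  f(a) × f(c) < 0, new interval: [0.425000, 0.687500]
Iteration 3:
  c_3 = (0.425000 + 0.687500)/2 = 0.556250
  f(c_3) = f(0.556250) = -0.017105
  f(a) × f(c) ≥ 0, new interval: [0.556250, 0.687500]
Iteration 4:
  c_4 = (0.556250 + 0.687500)/2 = 0.621875
  f(c_4) = f(0.621875) = 0.084938
  f(a) × f(c) < 0, new interval: [0.556250, 0.621875]
Iteration 5:
  c_5 = (0.556250 + 0.621875)/2 = 0.589063
  f(c_5) = f(0.589063) = 0.034215
  f(a) × f(c) < 0, new interval: [0.556250, 0.589063]
Iteration 6:
  c_6 = (0.556250 + 0.589063)/2 = 0.572656
  f(c_6) = f(0.572656) = 0.008631
  f(a) × f(c) < 0, new interval: [0.556250, 0.572656]
Iteration 7:
  c_7 = (0.556250 + 0.572656)/2 = 0.564453
  f(c_7) = f(0.564453) = -0.004218
  f(a) × f(c) ≥ 0, new interval: [0.564453, 0.572656]

After 7 iteration(s), the approximation is c_7 = 0.564453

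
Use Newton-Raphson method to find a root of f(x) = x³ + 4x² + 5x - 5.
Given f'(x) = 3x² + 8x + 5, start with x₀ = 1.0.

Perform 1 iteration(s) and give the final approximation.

f(x) = x³ + 4x² + 5x - 5
f'(x) = 3x² + 8x + 5
x₀ = 1.0

Newton-Raphson formula: x_{n+1} = x_n - f(x_n)/f'(x_n)

Iteration 1:
  f(1.000000) = 5.000000
  f'(1.000000) = 16.000000
  x_1 = 1.000000 - 5.000000/16.000000 = 0.687500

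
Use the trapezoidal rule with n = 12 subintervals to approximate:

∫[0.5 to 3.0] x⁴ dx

f(x) = x⁴
a = 0.5, b = 3.0, n = 12
h = (b - a)/n = 0.208333

Trapezoidal rule: (h/2)[f(x₀) + 2f(x₁) + 2f(x₂) + ... + f(xₙ)]

x_0 = 0.5000, f(x_0) = 0.062500, coefficient = 1
x_1 = 0.7083, f(x_1) = 0.251739, coefficient = 2
x_2 = 0.9167, f(x_2) = 0.706067, coefficient = 2
x_3 = 1.1250, f(x_3) = 1.601807, coefficient = 2
x_4 = 1.3333, f(x_4) = 3.160494, coefficient = 2
x_5 = 1.5417, f(x_5) = 5.648875, coefficient = 2
x_6 = 1.7500, f(x_6) = 9.378906, coefficient = 2
x_7 = 1.9583, f(x_7) = 14.707758, coefficient = 2
x_8 = 2.1667, f(x_8) = 22.037809, coefficient = 2
x_9 = 2.3750, f(x_9) = 31.816650, coefficient = 2
x_10 = 2.5833, f(x_10) = 44.537085, coefficient = 2
x_11 = 2.7917, f(x_11) = 60.737127, coefficient = 2
x_12 = 3.0000, f(x_12) = 81.000000, coefficient = 1

I ≈ (0.208333/2) × 470.231132 = 48.982410
Exact value: 48.593750
Error: 0.388660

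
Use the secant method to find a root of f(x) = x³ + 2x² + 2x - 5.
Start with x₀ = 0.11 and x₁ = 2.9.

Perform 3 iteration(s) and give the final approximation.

f(x) = x³ + 2x² + 2x - 5
x₀ = 0.11, x₁ = 2.9

Secant formula: x_{n+1} = x_n - f(x_n)(x_n - x_{n-1})/(f(x_n) - f(x_{n-1}))

Iteration 1:
  f(0.110000) = -4.754469
  f(2.900000) = 42.009000
  x_2 = 2.900000 - 42.009000×(2.900000 - 0.110000)/(42.009000 - (-4.754469))
       = 0.393661
Iteration 2:
  f(2.900000) = 42.009000
  f(0.393661) = -3.841735
  x_3 = 0.393661 - (-3.841735)×(0.393661 - 2.900000)/(-3.841735 - 42.009000)
       = 0.603662
Iteration 3:
  f(0.393661) = -3.841735
  f(0.603662) = -2.843883
  x_4 = 0.603662 - (-2.843883)×(0.603662 - 0.393661)/(-2.843883 - (-3.841735))
       = 1.202165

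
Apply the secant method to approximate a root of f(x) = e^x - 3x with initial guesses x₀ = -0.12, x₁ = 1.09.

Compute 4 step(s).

f(x) = e^x - 3x
x₀ = -0.12, x₁ = 1.09

Secant formula: x_{n+1} = x_n - f(x_n)(x_n - x_{n-1})/(f(x_n) - f(x_{n-1}))

Iteration 1:
  f(-0.120000) = 1.246920
  f(1.090000) = -0.295726
  x_2 = 1.090000 - (-0.295726)×(1.090000 - (-0.120000))/(-0.295726 - 1.246920)
       = 0.858043
Iteration 2:
  f(1.090000) = -0.295726
  f(0.858043) = -0.215588
  x_3 = 0.858043 - (-0.215588)×(0.858043 - 1.090000)/(-0.215588 - (-0.295726))
       = 0.234026
Iteration 3:
  f(0.858043) = -0.215588
  f(0.234026) = 0.561600
  x_4 = 0.234026 - 0.561600×(0.234026 - 0.858043)/(0.561600 - (-0.215588))
       = 0.684943
Iteration 4:
  f(0.234026) = 0.561600
  f(0.684943) = -0.071171
  x_5 = 0.684943 - (-0.071171)×(0.684943 - 0.234026)/(-0.071171 - 0.561600)
       = 0.634227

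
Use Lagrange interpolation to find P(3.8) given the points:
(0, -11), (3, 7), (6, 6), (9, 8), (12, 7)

Lagrange interpolation formula:
P(x) = Σ yᵢ × Lᵢ(x)
where Lᵢ(x) = Π_{j≠i} (x - xⱼ)/(xᵢ - xⱼ)

L_0(3.8) = (3.8 - 3)/(0 - 3) × (3.8 - 6)/(0 - 6) × (3.8 - 9)/(0 - 9) × (3.8 - 12)/(0 - 12) = -0.038604
L_1(3.8) = (3.8 - 0)/(3 - 0) × (3.8 - 6)/(3 - 6) × (3.8 - 9)/(3 - 9) × (3.8 - 12)/(3 - 12) = 0.733478
L_2(3.8) = (3.8 - 0)/(6 - 0) × (3.8 - 3)/(6 - 3) × (3.8 - 9)/(6 - 9) × (3.8 - 12)/(6 - 12) = 0.400079
L_3(3.8) = (3.8 - 0)/(9 - 0) × (3.8 - 3)/(9 - 3) × (3.8 - 6)/(9 - 6) × (3.8 - 12)/(9 - 12) = -0.112843
L_4(3.8) = (3.8 - 0)/(12 - 0) × (3.8 - 3)/(12 - 3) × (3.8 - 6)/(12 - 6) × (3.8 - 9)/(12 - 9) = 0.017890

P(3.8) = (-11)×L_0(3.8) + 7×L_1(3.8) + 6×L_2(3.8) + 8×L_3(3.8) + 7×L_4(3.8)
P(3.8) = 7.181952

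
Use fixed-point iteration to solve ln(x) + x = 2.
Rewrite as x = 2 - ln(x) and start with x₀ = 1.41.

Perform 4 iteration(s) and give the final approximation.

Equation: ln(x) + x = 2
Fixed-point form: x = 2 - ln(x)
x₀ = 1.41

x_1 = g(1.410000) = 1.656410
x_2 = g(1.656410) = 1.495347
x_3 = g(1.495347) = 1.597642
x_4 = g(1.597642) = 1.531471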